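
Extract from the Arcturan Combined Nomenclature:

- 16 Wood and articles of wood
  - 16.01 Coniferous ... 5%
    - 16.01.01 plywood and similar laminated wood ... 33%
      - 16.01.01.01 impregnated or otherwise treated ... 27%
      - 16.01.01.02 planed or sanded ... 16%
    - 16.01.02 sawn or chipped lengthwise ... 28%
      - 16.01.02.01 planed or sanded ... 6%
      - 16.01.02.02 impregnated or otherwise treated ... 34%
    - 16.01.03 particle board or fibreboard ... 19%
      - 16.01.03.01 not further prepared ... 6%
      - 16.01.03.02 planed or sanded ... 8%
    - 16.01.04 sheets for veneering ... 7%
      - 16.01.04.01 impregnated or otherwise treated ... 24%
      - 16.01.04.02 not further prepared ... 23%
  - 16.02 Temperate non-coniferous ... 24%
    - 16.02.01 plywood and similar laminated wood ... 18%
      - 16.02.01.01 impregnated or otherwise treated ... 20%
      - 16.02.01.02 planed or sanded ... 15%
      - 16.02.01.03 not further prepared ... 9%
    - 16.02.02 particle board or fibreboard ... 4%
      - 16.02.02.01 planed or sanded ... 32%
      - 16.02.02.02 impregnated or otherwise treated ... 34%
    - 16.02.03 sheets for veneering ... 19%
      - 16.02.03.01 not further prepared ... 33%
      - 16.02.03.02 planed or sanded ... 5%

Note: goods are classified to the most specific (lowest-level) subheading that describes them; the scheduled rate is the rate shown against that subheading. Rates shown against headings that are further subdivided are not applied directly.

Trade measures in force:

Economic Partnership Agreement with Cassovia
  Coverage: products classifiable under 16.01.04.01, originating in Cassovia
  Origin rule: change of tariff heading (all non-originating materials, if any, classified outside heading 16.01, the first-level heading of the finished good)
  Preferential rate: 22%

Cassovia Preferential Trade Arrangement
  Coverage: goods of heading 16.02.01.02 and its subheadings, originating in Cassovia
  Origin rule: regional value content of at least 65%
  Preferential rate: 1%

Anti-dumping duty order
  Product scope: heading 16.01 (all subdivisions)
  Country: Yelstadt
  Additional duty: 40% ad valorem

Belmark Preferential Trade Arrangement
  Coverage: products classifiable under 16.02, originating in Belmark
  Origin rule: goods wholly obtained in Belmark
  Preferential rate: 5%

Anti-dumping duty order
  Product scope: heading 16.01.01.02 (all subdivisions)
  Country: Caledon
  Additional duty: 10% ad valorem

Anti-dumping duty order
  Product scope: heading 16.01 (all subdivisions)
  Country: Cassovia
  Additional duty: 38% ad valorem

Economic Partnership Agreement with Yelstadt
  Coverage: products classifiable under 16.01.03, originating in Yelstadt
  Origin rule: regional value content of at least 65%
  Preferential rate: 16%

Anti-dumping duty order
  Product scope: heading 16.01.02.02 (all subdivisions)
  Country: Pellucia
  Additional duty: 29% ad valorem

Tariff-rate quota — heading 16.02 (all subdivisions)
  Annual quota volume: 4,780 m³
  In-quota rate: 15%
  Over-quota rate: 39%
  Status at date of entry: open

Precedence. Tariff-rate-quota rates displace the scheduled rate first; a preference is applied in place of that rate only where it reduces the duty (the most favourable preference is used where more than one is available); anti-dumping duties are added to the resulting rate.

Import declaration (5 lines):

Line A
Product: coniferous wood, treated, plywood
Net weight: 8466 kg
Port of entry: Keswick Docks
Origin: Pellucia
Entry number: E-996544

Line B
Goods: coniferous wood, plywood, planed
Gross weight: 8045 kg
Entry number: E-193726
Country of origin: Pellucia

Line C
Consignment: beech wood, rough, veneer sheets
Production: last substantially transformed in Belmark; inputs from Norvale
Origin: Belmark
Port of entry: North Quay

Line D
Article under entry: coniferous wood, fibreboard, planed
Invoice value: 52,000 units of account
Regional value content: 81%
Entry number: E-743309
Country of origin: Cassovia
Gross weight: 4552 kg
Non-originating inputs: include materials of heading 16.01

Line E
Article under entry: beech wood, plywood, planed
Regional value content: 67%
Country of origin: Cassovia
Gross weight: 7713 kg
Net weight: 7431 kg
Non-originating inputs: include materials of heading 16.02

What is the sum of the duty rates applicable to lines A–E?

105%

Line A: coniferous → 16.01; plywood → 16.01.01; treated → 16.01.01.01. Scheduled 27%. No special measure applies. → 27%.
Line B: coniferous → 16.01; plywood → 16.01.01; planed → 16.01.01.02. Scheduled 16%. No special measure applies. → 16%.
Line C: beech → 16.02; veneer sheets → 16.02.03; rough → 16.02.03.01. Scheduled 33%. quota on 16.02 open → in-quota 15%; Belmark agreement on 16.02: not wholly obtained. → 15%.
Line D: coniferous → 16.01; fibreboard → 16.01.03; planed → 16.01.03.02. Scheduled 8%. Cassovia agreement on 16.01.04.01: 16.01.03.02 not covered; Cassovia agreement on 16.02.01.02: 16.01.03.02 not covered; anti-dumping (Cassovia, 16.01): +38%; total 8% + 38% = 46%. → 46%.
Line E: beech → 16.02; plywood → 16.02.01; planed → 16.02.01.02. Scheduled 15%. quota on 16.02 open → in-quota 15%; Cassovia agreement on 16.01.04.01: 16.02.01.02 not covered; Cassovia agreement on 16.02.01.02: RVC ≥ 65% → 1% available; preferential 1%. → 1%.
Sum: 27% + 16% + 15% + 46% + 1% = 105%.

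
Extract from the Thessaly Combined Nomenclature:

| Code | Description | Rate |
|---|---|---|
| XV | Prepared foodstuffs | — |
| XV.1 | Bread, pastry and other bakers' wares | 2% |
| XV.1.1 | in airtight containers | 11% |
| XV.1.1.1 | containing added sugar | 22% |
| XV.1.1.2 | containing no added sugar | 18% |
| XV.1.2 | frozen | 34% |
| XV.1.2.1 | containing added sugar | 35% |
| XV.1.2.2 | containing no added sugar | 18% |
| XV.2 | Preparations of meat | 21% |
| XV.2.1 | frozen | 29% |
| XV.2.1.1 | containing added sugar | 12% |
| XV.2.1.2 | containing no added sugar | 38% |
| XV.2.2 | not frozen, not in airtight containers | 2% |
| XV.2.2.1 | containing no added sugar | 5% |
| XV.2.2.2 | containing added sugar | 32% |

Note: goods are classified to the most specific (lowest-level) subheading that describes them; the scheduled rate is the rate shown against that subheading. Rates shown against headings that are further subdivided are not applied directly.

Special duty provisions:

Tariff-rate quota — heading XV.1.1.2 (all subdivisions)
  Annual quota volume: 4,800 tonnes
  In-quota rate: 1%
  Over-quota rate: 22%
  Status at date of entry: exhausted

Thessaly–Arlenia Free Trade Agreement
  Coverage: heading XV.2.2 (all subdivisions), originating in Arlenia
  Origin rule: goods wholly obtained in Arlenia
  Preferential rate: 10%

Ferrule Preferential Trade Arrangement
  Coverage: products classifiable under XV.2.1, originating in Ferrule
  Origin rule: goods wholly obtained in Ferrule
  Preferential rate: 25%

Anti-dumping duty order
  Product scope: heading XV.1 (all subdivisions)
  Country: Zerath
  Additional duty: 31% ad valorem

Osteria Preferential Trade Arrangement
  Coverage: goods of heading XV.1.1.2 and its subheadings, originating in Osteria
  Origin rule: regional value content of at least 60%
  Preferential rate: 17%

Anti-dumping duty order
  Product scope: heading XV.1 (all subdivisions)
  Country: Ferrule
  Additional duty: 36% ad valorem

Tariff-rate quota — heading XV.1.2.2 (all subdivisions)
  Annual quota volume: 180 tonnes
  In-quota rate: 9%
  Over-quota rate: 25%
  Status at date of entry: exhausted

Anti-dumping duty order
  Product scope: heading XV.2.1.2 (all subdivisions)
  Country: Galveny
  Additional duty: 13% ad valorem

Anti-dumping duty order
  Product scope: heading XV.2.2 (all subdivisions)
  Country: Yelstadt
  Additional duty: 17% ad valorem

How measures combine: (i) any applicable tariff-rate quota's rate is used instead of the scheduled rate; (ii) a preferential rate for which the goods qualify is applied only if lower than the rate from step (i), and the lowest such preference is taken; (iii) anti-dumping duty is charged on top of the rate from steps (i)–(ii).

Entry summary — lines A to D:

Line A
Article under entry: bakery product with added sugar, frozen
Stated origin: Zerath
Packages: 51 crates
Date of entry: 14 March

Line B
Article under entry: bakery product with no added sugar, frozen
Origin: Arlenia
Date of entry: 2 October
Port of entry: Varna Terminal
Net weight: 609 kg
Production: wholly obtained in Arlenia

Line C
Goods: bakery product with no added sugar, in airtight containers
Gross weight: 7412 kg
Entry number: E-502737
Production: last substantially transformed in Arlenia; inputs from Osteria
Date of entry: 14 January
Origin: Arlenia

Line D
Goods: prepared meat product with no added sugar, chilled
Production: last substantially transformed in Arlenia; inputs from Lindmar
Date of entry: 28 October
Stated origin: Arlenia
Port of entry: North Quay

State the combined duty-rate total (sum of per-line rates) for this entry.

Line A: bakery product → XV.1; frozen → XV.1.2; with added sugar → XV.1.2.1. Scheduled 35%. anti-dumping (Zerath, XV.1): +31%; total 35% + 31% = 66%. → 66%.
Line B: bakery product → XV.1; frozen → XV.1.2; with no added sugar → XV.1.2.2. Scheduled 18%. quota on XV.1.2.2 exhausted → over-quota 25%; Arlenia agreement on XV.2.2: XV.1.2.2 not covered. → 25%.
Line C: bakery product → XV.1; in airtight containers → XV.1.1; with no added sugar → XV.1.1.2. Scheduled 18%. quota on XV.1.1.2 exhausted → over-quota 22%; Arlenia agreement on XV.2.2: XV.1.1.2 not covered. → 22%.
Line D: prepared meat product → XV.2; chilled → XV.2.2; with no added sugar → XV.2.2.1. Scheduled 5%. Arlenia agreement on XV.2.2: not wholly obtained. → 5%.
Sum: 66% + 25% + 22% + 5% = 118%.

118%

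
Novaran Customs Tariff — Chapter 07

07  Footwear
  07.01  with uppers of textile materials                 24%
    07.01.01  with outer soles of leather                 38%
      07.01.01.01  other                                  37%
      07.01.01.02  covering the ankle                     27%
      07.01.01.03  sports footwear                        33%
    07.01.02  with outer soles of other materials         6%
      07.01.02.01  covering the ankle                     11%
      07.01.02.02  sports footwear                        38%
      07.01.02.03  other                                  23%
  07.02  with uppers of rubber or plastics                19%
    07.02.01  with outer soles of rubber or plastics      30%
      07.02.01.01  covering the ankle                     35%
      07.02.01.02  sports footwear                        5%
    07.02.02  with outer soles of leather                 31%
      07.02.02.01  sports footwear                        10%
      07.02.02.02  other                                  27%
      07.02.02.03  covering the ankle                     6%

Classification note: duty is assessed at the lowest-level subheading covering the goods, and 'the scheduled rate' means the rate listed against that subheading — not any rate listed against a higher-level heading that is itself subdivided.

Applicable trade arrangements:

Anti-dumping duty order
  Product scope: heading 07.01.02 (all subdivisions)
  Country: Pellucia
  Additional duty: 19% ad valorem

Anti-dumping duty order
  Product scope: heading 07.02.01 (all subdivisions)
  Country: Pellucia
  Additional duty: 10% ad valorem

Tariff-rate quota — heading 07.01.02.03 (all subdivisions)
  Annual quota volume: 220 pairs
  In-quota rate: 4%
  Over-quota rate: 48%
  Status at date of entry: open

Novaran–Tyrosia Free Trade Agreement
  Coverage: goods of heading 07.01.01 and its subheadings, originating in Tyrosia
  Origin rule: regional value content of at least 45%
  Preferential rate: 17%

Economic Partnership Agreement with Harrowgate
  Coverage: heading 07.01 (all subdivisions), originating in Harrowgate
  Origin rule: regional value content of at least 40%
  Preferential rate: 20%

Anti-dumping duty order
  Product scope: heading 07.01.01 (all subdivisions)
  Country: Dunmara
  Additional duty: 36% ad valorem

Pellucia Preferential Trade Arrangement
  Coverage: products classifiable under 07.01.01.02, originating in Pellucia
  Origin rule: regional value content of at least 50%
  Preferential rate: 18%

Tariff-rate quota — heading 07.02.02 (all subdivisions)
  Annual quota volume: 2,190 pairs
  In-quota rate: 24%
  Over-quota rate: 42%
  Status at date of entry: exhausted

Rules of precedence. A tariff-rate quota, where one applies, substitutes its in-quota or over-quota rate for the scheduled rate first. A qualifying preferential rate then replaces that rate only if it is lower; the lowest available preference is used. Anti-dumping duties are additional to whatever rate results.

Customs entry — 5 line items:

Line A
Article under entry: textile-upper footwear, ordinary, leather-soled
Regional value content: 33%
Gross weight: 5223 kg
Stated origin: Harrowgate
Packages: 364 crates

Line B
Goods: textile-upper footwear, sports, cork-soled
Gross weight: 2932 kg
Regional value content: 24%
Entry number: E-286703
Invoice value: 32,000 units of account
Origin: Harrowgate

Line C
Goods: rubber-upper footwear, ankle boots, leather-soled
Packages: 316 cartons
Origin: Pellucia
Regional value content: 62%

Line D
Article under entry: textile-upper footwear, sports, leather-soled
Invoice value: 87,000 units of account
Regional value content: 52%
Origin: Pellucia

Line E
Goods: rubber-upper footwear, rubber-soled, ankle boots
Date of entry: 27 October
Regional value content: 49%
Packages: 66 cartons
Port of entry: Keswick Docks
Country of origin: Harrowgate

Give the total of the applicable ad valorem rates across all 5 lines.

185%

Line A: textile-upper → 07.01; leather-soled → 07.01.01; ordinary → 07.01.01.01. Scheduled 37%. Harrowgate agreement on 07.01: RVC < 40%. → 37%.
Line B: textile-upper → 07.01; cork-soled → 07.01.02; sports → 07.01.02.02. Scheduled 38%. Harrowgate agreement on 07.01: RVC < 40%. → 38%.
Line C: rubber-upper → 07.02; leather-soled → 07.02.02; ankle boots → 07.02.02.03. Scheduled 6%. quota on 07.02.02 exhausted → over-quota 42%; Pellucia agreement on 07.01.01.02: 07.02.02.03 not covered. → 42%.
Line D: textile-upper → 07.01; leather-soled → 07.01.01; sports → 07.01.01.03. Scheduled 33%. Pellucia agreement on 07.01.01.02: 07.01.01.03 not covered. → 33%.
Line E: rubber-upper → 07.02; rubber-soled → 07.02.01; ankle boots → 07.02.01.01. Scheduled 35%. Harrowgate agreement on 07.01: 07.02.01.01 not covered. → 35%.
Sum: 37% + 38% + 42% + 33% + 35% = 185%.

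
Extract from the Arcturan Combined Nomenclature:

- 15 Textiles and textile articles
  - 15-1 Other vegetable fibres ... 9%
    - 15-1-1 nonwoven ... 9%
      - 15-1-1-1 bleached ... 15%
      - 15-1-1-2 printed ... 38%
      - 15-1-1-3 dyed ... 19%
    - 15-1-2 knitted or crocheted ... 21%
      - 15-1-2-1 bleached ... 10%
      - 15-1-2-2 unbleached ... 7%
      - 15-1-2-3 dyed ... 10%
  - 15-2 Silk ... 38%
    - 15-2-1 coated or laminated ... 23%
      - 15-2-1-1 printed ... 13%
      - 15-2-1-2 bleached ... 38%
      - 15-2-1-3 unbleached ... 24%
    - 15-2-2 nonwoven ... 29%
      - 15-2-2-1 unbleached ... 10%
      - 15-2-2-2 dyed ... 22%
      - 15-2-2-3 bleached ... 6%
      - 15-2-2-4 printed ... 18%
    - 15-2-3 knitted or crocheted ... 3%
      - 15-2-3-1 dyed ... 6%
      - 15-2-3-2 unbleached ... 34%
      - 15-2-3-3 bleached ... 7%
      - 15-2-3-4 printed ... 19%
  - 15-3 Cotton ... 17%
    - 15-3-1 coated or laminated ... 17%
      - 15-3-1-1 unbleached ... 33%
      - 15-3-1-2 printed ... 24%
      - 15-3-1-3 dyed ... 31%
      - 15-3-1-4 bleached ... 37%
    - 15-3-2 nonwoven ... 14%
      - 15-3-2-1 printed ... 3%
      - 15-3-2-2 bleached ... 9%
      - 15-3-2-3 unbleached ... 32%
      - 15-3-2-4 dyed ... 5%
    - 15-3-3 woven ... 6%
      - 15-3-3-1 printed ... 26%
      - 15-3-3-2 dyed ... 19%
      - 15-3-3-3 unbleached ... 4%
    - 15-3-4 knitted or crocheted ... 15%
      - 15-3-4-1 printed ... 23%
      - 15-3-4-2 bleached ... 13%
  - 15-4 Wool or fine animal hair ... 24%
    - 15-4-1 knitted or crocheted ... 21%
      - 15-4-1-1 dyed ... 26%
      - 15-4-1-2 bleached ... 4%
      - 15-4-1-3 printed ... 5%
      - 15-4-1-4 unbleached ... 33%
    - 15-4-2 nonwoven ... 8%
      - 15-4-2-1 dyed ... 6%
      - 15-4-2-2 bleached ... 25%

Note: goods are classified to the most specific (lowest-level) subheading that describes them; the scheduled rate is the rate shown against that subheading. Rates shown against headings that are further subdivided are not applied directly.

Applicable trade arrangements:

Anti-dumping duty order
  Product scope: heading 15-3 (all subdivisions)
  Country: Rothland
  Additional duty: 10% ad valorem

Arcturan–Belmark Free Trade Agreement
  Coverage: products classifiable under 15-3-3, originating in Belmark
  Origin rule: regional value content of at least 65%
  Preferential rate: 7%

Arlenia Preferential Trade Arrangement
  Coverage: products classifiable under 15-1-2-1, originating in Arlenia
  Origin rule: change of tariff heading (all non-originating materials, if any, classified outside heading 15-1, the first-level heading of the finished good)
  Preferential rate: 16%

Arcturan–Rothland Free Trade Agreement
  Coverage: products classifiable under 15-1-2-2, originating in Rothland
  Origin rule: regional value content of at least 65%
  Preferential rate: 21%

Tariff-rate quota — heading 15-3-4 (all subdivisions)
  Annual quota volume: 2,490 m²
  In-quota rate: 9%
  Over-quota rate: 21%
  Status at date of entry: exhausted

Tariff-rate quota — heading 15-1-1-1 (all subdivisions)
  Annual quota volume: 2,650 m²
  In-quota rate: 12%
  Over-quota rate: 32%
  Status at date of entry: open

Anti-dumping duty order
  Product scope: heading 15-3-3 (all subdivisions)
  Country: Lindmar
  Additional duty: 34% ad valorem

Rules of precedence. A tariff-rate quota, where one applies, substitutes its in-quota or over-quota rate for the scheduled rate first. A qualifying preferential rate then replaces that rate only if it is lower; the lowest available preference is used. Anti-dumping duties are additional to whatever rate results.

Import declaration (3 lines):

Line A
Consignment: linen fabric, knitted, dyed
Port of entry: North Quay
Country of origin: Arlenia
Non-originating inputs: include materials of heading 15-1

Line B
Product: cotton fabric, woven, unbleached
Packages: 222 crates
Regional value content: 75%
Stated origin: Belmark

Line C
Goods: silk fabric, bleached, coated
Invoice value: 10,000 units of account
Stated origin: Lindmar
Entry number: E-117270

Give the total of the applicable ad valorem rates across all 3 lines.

52%

Line A: linen → 15-1; knitted → 15-1-2; dyed → 15-1-2-3. Scheduled 10%. Arlenia agreement on 15-1-2-1: 15-1-2-3 not covered. → 10%.
Line B: cotton → 15-3; woven → 15-3-3; unbleached → 15-3-3-3. Scheduled 4%. Belmark agreement on 15-3-3: RVC ≥ 65% → 7% available; preference 7% not lower than 4% → no reduction. → 4%.
Line C: silk → 15-2; coated → 15-2-1; bleached → 15-2-1-2. Scheduled 38%. No special measure applies. → 38%.
Sum: 10% + 4% + 38% = 52%.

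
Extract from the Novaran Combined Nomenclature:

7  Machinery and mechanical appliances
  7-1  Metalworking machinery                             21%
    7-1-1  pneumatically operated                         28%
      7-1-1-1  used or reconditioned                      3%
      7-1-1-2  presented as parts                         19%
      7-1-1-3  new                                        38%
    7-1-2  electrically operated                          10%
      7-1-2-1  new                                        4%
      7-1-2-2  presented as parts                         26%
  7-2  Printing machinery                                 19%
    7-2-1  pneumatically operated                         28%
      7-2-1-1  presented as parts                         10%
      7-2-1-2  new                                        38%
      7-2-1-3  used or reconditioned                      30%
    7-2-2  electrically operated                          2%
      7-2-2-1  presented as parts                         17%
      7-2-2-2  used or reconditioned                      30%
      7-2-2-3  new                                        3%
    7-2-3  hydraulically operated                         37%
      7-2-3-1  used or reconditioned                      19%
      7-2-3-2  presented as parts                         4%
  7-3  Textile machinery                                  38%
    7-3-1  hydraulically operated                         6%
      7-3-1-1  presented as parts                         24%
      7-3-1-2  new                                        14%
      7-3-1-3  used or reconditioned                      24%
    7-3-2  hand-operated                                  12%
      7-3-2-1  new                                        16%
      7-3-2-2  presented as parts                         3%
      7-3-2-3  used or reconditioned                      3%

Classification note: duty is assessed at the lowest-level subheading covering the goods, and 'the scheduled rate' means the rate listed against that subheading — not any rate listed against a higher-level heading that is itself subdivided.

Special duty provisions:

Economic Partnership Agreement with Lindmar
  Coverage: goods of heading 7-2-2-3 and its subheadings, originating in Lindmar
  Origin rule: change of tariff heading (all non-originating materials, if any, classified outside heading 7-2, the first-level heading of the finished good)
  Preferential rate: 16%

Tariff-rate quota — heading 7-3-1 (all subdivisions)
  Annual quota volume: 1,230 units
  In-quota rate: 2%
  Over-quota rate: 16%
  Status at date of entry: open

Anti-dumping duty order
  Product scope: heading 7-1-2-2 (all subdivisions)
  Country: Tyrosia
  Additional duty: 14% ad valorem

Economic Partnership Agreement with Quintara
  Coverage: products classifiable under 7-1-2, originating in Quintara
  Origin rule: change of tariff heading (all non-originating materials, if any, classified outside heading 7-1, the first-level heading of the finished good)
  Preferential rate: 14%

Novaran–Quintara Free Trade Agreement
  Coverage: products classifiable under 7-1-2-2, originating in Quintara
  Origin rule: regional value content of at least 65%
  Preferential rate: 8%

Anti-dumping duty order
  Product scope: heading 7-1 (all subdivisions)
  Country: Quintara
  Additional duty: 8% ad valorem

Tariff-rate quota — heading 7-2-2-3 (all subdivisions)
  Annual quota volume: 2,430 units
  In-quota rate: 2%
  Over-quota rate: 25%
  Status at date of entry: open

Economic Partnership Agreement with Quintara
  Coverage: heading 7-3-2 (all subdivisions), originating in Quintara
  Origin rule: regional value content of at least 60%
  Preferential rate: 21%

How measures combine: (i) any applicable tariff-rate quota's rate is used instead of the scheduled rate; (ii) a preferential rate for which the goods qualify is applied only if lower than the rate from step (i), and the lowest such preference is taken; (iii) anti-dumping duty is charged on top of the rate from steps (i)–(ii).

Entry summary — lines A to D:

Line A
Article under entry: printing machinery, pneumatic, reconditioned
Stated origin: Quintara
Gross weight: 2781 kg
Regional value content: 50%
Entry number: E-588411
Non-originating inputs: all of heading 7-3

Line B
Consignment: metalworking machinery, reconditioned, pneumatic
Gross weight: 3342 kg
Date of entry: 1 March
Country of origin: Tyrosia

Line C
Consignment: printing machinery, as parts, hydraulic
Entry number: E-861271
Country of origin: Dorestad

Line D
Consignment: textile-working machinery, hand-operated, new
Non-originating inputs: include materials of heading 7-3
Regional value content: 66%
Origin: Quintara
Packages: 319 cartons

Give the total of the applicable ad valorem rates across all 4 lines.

53%

Line A: printing → 7-2; pneumatic → 7-2-1; reconditioned → 7-2-1-3. Scheduled 30%. Quintara agreement on 7-1-2: 7-2-1-3 not covered; Quintara agreement on 7-1-2-2: 7-2-1-3 not covered; Quintara agreement on 7-3-2: 7-2-1-3 not covered. → 30%.
Line B: metalworking → 7-1; pneumatic → 7-1-1; reconditioned → 7-1-1-1. Scheduled 3%. No special measure applies. → 3%.
Line C: printing → 7-2; hydraulic → 7-2-3; as parts → 7-2-3-2. Scheduled 4%. No special measure applies. → 4%.
Line D: textile-working → 7-3; hand-operated → 7-3-2; new → 7-3-2-1. Scheduled 16%. Quintara agreement on 7-1-2: 7-3-2-1 not covered; Quintara agreement on 7-1-2-2: 7-3-2-1 not covered; Quintara agreement on 7-3-2: RVC ≥ 60% → 21% available; preference 21% not lower than 16% → no reduction. → 16%.
Sum: 30% + 3% + 4% + 16% = 53%.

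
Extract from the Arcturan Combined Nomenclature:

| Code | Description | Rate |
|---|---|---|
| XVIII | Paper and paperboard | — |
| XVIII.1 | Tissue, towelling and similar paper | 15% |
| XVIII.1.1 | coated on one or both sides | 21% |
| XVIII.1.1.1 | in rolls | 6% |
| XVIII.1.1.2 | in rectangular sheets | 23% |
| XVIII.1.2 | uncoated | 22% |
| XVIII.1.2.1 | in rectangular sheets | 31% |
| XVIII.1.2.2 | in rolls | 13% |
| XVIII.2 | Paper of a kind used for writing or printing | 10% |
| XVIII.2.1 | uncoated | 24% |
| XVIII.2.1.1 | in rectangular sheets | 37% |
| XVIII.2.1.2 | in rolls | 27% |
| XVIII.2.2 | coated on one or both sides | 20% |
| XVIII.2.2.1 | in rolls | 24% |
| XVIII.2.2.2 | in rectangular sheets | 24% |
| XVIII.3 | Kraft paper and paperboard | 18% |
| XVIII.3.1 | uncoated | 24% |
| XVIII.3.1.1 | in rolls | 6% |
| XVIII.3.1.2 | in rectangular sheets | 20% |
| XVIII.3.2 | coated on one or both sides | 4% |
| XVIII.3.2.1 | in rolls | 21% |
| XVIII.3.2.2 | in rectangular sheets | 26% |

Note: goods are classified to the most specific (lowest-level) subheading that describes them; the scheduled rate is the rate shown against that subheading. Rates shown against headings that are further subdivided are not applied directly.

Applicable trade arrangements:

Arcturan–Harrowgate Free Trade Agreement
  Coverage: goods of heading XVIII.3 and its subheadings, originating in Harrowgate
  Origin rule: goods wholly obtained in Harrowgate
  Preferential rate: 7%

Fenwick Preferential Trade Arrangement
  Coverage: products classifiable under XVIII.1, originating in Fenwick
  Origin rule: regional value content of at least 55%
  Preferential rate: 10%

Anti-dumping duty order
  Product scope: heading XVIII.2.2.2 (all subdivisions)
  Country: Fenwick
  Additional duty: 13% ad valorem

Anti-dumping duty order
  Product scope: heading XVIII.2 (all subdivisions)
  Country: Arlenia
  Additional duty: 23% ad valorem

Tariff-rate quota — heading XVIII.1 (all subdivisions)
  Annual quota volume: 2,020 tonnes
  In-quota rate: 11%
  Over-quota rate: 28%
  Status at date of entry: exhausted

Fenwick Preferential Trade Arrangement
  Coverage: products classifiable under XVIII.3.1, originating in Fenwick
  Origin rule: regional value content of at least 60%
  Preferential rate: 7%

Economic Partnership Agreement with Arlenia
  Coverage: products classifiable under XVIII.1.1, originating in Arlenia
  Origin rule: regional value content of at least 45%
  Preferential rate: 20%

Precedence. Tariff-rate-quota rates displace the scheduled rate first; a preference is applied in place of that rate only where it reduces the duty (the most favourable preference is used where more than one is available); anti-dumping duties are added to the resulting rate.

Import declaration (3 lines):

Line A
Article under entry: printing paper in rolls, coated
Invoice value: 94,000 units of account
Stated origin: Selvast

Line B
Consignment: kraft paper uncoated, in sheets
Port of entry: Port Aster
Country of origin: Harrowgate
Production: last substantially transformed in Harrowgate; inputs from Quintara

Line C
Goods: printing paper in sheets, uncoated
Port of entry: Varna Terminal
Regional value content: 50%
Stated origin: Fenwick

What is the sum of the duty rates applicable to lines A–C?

81%

Line A: printing paper → XVIII.2; coated → XVIII.2.2; in rolls → XVIII.2.2.1. Scheduled 24%. No special measure applies. → 24%.
Line B: kraft paper → XVIII.3; uncoated → XVIII.3.1; in sheets → XVIII.3.1.2. Scheduled 20%. Harrowgate agreement on XVIII.3: not wholly obtained. → 20%.
Line C: printing paper → XVIII.2; uncoated → XVIII.2.1; in sheets → XVIII.2.1.1. Scheduled 37%. Fenwick agreement on XVIII.1: XVIII.2.1.1 not covered; Fenwick agreement on XVIII.3.1: XVIII.2.1.1 not covered. → 37%.
Sum: 24% + 20% + 37% = 81%.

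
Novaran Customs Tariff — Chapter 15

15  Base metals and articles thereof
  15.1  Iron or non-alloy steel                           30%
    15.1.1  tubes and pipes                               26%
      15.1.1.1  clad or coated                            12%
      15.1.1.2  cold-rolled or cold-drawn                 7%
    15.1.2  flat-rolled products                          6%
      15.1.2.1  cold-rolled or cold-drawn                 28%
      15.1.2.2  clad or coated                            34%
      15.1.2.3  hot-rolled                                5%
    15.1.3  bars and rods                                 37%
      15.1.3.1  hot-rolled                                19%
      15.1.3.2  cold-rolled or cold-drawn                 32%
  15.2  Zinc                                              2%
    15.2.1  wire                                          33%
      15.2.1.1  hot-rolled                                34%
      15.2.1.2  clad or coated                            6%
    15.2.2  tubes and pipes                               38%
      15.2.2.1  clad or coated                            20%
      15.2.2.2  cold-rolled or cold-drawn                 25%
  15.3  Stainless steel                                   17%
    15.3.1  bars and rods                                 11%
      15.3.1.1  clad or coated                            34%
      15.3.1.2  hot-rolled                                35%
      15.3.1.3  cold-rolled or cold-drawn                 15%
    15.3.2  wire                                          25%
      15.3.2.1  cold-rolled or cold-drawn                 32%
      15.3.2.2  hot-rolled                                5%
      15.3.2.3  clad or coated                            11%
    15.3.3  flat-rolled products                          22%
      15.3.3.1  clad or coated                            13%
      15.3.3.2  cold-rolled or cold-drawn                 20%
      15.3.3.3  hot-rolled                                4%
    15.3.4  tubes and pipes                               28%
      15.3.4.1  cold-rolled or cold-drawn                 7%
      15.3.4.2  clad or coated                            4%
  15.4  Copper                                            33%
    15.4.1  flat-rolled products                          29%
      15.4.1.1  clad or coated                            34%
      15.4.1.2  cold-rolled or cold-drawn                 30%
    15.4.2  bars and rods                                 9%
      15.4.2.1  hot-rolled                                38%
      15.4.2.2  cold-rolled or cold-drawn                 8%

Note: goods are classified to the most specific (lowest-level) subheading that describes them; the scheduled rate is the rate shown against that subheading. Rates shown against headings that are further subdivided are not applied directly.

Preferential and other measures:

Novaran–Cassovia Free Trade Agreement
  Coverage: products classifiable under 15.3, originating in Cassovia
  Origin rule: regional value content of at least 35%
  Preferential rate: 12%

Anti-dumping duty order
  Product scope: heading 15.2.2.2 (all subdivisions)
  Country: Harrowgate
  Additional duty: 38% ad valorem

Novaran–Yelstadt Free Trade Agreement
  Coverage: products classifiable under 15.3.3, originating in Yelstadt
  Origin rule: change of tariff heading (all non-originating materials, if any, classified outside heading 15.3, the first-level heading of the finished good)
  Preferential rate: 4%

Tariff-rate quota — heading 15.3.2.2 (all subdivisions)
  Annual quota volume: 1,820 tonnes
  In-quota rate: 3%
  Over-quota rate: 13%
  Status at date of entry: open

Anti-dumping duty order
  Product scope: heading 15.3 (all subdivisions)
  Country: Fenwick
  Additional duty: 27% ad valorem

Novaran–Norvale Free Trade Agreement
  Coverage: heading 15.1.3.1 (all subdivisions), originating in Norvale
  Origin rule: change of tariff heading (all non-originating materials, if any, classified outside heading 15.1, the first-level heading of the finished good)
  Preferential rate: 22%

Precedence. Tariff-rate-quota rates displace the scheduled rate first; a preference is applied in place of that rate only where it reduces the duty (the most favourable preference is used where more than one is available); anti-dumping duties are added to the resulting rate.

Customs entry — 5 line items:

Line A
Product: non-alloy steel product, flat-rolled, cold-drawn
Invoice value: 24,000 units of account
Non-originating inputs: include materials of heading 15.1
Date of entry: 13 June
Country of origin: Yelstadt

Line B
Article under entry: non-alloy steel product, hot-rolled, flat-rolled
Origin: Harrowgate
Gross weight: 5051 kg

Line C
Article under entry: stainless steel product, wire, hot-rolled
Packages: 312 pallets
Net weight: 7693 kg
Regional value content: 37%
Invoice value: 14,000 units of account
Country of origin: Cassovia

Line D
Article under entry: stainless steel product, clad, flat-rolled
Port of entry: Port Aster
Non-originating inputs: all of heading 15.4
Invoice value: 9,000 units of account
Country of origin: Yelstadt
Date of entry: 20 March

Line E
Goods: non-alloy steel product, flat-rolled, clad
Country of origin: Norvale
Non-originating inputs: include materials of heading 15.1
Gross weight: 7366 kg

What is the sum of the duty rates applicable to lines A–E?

74%

Line A: non-alloy steel → 15.1; flat-rolled → 15.1.2; cold-drawn → 15.1.2.1. Scheduled 28%. Yelstadt agreement on 15.3.3: 15.1.2.1 not covered. → 28%.
Line B: non-alloy steel → 15.1; flat-rolled → 15.1.2; hot-rolled → 15.1.2.3. Scheduled 5%. No special measure applies. → 5%.
Line C: stainless steel → 15.3; wire → 15.3.2; hot-rolled → 15.3.2.2. Scheduled 5%. quota on 15.3.2.2 open → in-quota 3%; Cassovia agreement on 15.3: RVC ≥ 35% → 12% available; preference 12% not lower than 3% → no reduction. → 3%.
Line D: stainless steel → 15.3; flat-rolled → 15.3.3; clad → 15.3.3.1. Scheduled 13%. Yelstadt agreement on 15.3.3: CTH met → 4% available; preferential 4%. → 4%.
Line E: non-alloy steel → 15.1; flat-rolled → 15.1.2; clad → 15.1.2.2. Scheduled 34%. Norvale agreement on 15.1.3.1: 15.1.2.2 not covered. → 34%.
Sum: 28% + 5% + 3% + 4% + 34% = 74%.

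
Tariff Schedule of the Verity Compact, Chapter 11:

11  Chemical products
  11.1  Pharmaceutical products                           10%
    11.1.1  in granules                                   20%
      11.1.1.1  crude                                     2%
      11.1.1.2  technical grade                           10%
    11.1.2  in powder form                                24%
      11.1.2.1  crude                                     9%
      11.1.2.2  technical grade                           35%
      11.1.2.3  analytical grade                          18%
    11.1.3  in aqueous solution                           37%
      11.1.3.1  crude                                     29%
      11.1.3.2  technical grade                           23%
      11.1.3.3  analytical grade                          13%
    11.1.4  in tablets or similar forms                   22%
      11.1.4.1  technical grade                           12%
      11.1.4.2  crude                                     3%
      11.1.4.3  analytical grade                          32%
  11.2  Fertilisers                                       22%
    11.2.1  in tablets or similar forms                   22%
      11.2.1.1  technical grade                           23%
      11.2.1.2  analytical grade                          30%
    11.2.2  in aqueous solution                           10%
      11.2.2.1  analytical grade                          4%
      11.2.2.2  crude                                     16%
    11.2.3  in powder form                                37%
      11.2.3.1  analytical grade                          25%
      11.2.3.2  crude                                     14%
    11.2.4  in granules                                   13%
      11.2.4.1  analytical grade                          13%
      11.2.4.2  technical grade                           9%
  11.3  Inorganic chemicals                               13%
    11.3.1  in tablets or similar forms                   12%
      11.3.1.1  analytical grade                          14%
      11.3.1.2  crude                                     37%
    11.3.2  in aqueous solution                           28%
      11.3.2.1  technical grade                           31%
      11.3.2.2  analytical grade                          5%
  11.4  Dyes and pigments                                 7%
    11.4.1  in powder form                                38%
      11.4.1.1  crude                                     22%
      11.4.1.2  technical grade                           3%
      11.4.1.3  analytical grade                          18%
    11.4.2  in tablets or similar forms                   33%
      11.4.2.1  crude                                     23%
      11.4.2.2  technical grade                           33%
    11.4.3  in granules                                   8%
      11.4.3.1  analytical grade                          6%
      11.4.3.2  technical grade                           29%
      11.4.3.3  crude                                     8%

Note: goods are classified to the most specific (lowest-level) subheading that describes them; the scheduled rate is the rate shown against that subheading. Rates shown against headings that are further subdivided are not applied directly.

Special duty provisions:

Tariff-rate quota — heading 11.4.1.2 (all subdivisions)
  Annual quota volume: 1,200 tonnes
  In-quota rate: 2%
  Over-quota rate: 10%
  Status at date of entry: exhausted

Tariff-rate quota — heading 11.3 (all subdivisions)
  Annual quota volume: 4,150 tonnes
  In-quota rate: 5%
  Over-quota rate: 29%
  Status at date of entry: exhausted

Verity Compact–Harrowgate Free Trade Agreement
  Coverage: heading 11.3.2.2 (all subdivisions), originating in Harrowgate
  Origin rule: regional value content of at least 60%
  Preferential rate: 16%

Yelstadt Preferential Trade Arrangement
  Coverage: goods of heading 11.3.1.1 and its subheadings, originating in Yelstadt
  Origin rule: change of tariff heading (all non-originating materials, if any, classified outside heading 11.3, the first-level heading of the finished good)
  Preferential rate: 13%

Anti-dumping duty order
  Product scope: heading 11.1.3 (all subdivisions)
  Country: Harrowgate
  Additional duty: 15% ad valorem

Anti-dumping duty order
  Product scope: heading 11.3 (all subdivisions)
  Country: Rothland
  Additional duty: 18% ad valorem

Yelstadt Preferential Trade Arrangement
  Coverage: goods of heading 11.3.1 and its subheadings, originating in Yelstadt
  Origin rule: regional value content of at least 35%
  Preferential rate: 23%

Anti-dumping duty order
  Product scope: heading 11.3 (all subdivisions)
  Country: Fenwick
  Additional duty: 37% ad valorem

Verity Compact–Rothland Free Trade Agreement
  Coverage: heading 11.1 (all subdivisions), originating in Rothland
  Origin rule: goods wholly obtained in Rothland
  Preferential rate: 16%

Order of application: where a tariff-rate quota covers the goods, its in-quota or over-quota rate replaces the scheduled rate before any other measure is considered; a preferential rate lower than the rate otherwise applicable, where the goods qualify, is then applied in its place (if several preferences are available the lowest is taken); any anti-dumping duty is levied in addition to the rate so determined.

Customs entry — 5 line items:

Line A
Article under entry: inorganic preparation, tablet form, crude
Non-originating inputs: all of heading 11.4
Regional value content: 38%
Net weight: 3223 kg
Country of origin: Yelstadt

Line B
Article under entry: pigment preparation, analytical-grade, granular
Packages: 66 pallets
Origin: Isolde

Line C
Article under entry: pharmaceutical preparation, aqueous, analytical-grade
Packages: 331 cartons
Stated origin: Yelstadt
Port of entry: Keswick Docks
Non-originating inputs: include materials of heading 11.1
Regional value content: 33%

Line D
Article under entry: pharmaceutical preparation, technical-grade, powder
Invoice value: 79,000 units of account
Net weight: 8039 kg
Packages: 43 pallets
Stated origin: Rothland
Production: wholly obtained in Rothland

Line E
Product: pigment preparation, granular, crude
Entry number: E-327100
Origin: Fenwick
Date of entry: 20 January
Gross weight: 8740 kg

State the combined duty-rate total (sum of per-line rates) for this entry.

66%

Line A: inorganic → 11.3; tablet form → 11.3.1; crude → 11.3.1.2. Scheduled 37%. quota on 11.3 exhausted → over-quota 29%; Yelstadt agreement on 11.3.1.1: 11.3.1.2 not covered; Yelstadt agreement on 11.3.1: RVC ≥ 35% → 23% available; preferential 23%. → 23%.
Line B: pigment → 11.4; granular → 11.4.3; analytical-grade → 11.4.3.1. Scheduled 6%. No special measure applies. → 6%.
Line C: pharmaceutical → 11.1; aqueous → 11.1.3; analytical-grade → 11.1.3.3. Scheduled 13%. Yelstadt agreement on 11.3.1.1: 11.1.3.3 not covered; Yelstadt agreement on 11.3.1: 11.1.3.3 not covered. → 13%.
Line D: pharmaceutical → 11.1; powder → 11.1.2; technical-grade → 11.1.2.2. Scheduled 35%. Rothland agreement on 11.1: wholly obtained → 16% available; preferential 16%. → 16%.
Line E: pigment → 11.4; granular → 11.4.3; crude → 11.4.3.3. Scheduled 8%. No special measure applies. → 8%.
Sum: 23% + 6% + 13% + 16% + 8% = 66%.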